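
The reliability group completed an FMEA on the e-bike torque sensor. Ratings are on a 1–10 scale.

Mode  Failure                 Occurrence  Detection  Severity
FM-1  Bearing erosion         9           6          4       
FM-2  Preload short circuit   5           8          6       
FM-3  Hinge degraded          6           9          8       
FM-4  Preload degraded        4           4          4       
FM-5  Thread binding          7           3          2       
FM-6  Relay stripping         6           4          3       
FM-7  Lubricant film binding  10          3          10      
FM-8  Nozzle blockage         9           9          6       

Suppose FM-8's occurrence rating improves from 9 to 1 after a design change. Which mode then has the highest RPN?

RPN = Severity × Occurrence × Detection:
  FM-1: 4 × 9 × 6 = 216
  FM-2: 6 × 5 × 8 = 240
  FM-3: 8 × 6 × 9 = 432
  FM-4: 4 × 4 × 4 = 64
  FM-5: 2 × 7 × 3 = 42
  FM-6: 3 × 6 × 4 = 72
  FM-7: 10 × 10 × 3 = 300
  FM-8: 6 × 9 × 9 = 486
After action: FM-8 → 6 × 1 × 9 = 54.
Revised RPNs: FM-3=432, FM-7=300, FM-2=240, FM-1=216, FM-6=72, FM-4=64, FM-8=54, FM-5=42.
Highest is now FM-3 (432).

FM-3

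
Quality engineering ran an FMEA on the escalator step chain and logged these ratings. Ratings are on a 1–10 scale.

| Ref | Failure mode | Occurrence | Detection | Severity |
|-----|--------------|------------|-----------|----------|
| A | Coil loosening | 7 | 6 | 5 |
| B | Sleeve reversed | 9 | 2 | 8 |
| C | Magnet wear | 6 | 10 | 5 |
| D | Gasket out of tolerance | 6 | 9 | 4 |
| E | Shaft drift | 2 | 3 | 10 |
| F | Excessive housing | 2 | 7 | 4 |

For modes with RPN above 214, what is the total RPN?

516

RPN = Severity × Occurrence × Detection:
  A: 5 × 7 × 6 = 210
  B: 8 × 9 × 2 = 144
  C: 5 × 6 × 10 = 300
  D: 4 × 6 × 9 = 216
  E: 10 × 2 × 3 = 60
  F: 4 × 2 × 7 = 56
RPN > 214: C (300), D (216).
Sum: 300 + 216 = 516.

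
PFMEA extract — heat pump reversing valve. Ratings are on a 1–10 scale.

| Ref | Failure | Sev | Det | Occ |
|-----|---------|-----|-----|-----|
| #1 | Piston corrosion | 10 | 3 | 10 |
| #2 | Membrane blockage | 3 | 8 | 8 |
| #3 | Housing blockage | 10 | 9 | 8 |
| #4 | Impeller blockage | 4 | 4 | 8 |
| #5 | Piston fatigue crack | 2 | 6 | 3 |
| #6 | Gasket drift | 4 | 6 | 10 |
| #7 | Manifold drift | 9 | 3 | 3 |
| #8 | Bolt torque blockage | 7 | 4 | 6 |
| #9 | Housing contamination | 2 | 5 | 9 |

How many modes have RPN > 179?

4

RPN = Severity × Occurrence × Detection:
  #1: 10 × 10 × 3 = 300
  #2: 3 × 8 × 8 = 192
  #3: 10 × 8 × 9 = 720
  #4: 4 × 8 × 4 = 128
  #5: 2 × 3 × 6 = 36
  #6: 4 × 10 × 6 = 240
  #7: 9 × 3 × 3 = 81
  #8: 7 × 6 × 4 = 168
  #9: 2 × 9 × 5 = 90
Modes with RPN > 179: #1 (300), #2 (192), #3 (720), #6 (240) → 4.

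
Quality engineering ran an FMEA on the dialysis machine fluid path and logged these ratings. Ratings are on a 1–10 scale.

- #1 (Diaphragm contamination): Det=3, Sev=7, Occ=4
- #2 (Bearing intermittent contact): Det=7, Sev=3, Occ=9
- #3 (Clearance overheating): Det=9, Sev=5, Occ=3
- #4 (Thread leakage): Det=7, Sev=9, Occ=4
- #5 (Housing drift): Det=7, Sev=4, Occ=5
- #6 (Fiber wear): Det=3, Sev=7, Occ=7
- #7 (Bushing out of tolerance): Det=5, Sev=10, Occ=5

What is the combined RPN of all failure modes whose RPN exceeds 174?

RPN = Severity × Occurrence × Detection:
  #1: 7 × 4 × 3 = 84
  #2: 3 × 9 × 7 = 189
  #3: 5 × 3 × 9 = 135
  #4: 9 × 4 × 7 = 252
  #5: 4 × 5 × 7 = 140
  #6: 7 × 7 × 3 = 147
  #7: 10 × 5 × 5 = 250
RPN > 174: #2 (189), #4 (252), #7 (250).
Sum: 189 + 252 + 250 = 691.

691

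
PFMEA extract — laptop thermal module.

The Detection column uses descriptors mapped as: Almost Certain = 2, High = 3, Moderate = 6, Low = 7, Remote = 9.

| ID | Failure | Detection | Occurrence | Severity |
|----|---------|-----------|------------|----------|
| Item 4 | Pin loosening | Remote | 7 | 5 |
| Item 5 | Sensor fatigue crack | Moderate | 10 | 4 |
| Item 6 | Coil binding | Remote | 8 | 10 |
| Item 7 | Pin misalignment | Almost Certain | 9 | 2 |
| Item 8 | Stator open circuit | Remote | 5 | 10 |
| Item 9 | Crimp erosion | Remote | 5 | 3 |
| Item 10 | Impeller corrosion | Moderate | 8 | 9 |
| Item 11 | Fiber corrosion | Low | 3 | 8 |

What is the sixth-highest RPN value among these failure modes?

168

RPN = Severity × Occurrence × Detection:
  Item 4: 5 × 7 × 9 = 315
  Item 5: 4 × 10 × 6 = 240
  Item 6: 10 × 8 × 9 = 720
  Item 7: 2 × 9 × 2 = 36
  Item 8: 10 × 5 × 9 = 450
  Item 9: 3 × 5 × 9 = 135
  Item 10: 9 × 8 × 6 = 432
  Item 11: 8 × 3 × 7 = 168
Sorted descending: 720, 450, 432, 315, 240, 168, 135, 36.
The sixth-highest RPN is 168 (Item 11).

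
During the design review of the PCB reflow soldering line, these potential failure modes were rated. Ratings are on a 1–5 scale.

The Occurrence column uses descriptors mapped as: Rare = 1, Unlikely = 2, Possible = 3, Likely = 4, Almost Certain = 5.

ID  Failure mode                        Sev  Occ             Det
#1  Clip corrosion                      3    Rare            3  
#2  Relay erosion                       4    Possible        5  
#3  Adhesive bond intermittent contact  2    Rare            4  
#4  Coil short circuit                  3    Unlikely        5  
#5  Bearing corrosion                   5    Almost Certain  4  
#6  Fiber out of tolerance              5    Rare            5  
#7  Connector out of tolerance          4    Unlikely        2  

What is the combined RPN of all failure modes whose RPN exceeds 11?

RPN = Severity × Occurrence × Detection:
  #1: 3 × 1 × 3 = 9
  #2: 4 × 3 × 5 = 60
  #3: 2 × 1 × 4 = 8
  #4: 3 × 2 × 5 = 30
  #5: 5 × 5 × 4 = 100
  #6: 5 × 1 × 5 = 25
  #7: 4 × 2 × 2 = 16
RPN > 11: #2 (60), #4 (30), #5 (100), #6 (25), #7 (16).
Sum: 60 + 30 + 100 + 25 + 16 = 231.

231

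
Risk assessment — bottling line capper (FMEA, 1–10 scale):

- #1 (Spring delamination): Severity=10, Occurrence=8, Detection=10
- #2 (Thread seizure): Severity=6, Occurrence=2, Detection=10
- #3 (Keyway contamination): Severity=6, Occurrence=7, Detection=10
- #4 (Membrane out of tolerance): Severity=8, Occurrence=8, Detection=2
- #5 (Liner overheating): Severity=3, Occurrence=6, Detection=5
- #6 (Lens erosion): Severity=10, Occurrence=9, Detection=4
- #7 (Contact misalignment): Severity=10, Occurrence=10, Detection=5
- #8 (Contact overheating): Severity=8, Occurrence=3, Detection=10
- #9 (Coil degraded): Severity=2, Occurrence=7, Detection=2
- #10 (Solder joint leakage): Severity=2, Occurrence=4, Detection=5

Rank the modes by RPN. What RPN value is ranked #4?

RPN = Severity × Occurrence × Detection:
  #1: 10 × 8 × 10 = 800
  #2: 6 × 2 × 10 = 120
  #3: 6 × 7 × 10 = 420
  #4: 8 × 8 × 2 = 128
  #5: 3 × 6 × 5 = 90
  #6: 10 × 9 × 4 = 360
  #7: 10 × 10 × 5 = 500
  #8: 8 × 3 × 10 = 240
  #9: 2 × 7 × 2 = 28
  #10: 2 × 4 × 5 = 40
Sorted descending: 800, 500, 420, 360, 240, 128, 120, 90, 40, 28.
The fourth-highest RPN is 360 (#6).

360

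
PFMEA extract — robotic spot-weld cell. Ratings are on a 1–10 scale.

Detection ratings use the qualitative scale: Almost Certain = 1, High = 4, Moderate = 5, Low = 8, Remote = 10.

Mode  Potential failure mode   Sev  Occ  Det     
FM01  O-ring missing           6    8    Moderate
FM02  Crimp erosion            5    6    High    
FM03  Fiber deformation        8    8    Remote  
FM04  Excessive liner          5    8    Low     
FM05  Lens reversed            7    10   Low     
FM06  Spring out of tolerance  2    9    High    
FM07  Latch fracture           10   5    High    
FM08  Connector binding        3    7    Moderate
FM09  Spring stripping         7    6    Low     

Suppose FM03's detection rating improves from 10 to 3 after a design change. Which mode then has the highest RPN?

FM05

RPN = Severity × Occurrence × Detection:
  FM01: 6 × 8 × 5 = 240
  FM02: 5 × 6 × 4 = 120
  FM03: 8 × 8 × 10 = 640
  FM04: 5 × 8 × 8 = 320
  FM05: 7 × 10 × 8 = 560
  FM06: 2 × 9 × 4 = 72
  FM07: 10 × 5 × 4 = 200
  FM08: 3 × 7 × 5 = 105
  FM09: 7 × 6 × 8 = 336
After action: FM03 → 8 × 8 × 3 = 192.
Revised RPNs: FM05=560, FM09=336, FM04=320, FM01=240, FM07=200, FM03=192, FM02=120, FM08=105, FM06=72.
Highest is now FM05 (560).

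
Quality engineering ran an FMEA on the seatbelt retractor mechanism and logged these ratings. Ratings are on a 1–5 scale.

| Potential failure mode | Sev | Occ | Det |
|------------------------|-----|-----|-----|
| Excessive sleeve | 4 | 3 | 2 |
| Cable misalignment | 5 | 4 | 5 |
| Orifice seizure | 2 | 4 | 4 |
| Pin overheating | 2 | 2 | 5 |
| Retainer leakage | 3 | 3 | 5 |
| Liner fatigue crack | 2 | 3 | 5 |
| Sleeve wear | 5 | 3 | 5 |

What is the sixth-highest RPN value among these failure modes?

RPN = Severity × Occurrence × Detection:
  Excessive sleeve: 4 × 3 × 2 = 24
  Cable misalignment: 5 × 4 × 5 = 100
  Orifice seizure: 2 × 4 × 4 = 32
  Pin overheating: 2 × 2 × 5 = 20
  Retainer leakage: 3 × 3 × 5 = 45
  Liner fatigue crack: 2 × 3 × 5 = 30
  Sleeve wear: 5 × 3 × 5 = 75
Sorted descending: 100, 75, 45, 32, 30, 24, 20.
The sixth-highest RPN is 24 (Excessive sleeve).

24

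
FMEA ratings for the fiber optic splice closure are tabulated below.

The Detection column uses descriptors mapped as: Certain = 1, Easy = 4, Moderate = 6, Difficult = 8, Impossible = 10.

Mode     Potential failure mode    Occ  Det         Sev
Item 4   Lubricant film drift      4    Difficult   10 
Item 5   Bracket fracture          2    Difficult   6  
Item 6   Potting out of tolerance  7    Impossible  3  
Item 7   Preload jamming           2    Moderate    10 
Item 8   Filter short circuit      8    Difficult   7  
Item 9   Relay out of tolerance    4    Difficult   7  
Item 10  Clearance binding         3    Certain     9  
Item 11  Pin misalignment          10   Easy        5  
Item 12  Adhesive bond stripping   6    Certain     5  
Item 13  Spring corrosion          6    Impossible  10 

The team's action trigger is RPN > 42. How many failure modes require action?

RPN = Severity × Occurrence × Detection:
  Item 4: 10 × 4 × 8 = 320
  Item 5: 6 × 2 × 8 = 96
  Item 6: 3 × 7 × 10 = 210
  Item 7: 10 × 2 × 6 = 120
  Item 8: 7 × 8 × 8 = 448
  Item 9: 7 × 4 × 8 = 224
  Item 10: 9 × 3 × 1 = 27
  Item 11: 5 × 10 × 4 = 200
  Item 12: 5 × 6 × 1 = 30
  Item 13: 10 × 6 × 10 = 600
Modes with RPN > 42: Item 4 (320), Item 5 (96), Item 6 (210), Item 7 (120), Item 8 (448), Item 9 (224), Item 11 (200), Item 13 (600) → 8.

8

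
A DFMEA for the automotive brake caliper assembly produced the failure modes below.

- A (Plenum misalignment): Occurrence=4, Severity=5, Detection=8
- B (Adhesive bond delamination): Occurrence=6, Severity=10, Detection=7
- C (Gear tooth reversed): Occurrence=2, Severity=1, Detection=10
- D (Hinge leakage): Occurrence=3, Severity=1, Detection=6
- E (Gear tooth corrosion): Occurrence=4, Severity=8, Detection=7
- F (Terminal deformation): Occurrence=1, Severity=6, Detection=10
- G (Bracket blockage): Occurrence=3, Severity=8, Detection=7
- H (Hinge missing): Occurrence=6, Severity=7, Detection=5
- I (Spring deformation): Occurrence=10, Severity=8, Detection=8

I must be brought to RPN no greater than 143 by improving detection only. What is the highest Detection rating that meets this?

I: S=8, O=10, D=8 → current RPN = 640.
Fixed product = 80. Need 80 × D ≤ 143, so D ≤ 143/80 = 1.79.
Maximum integer Detection rating = 1 (gives RPN 80; D=2 would give 160 > 143).

1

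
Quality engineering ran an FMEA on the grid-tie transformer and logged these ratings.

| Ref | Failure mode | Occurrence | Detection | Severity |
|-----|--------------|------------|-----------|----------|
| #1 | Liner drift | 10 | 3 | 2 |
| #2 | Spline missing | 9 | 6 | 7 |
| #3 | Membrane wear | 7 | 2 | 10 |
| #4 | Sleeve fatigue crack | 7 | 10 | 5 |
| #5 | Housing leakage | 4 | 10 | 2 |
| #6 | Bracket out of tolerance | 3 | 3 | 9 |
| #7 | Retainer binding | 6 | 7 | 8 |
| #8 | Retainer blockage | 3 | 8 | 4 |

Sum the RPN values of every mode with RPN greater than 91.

1300

RPN = Severity × Occurrence × Detection:
  #1: 2 × 10 × 3 = 60
  #2: 7 × 9 × 6 = 378
  #3: 10 × 7 × 2 = 140
  #4: 5 × 7 × 10 = 350
  #5: 2 × 4 × 10 = 80
  #6: 9 × 3 × 3 = 81
  #7: 8 × 6 × 7 = 336
  #8: 4 × 3 × 8 = 96
RPN > 91: #2 (378), #3 (140), #4 (350), #7 (336), #8 (96).
Sum: 378 + 140 + 350 + 336 + 96 = 1300.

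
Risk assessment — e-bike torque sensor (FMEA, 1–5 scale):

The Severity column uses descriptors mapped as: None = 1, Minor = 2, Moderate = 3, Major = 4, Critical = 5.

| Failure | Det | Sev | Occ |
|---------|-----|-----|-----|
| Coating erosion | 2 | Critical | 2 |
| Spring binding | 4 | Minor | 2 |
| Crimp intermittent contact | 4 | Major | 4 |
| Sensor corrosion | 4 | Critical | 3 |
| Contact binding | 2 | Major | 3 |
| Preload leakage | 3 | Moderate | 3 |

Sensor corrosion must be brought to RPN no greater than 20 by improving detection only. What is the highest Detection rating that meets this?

Sensor corrosion: S=5, O=3, D=4 → current RPN = 60.
Fixed product = 15. Need 15 × D ≤ 20, so D ≤ 20/15 = 1.33.
Maximum integer Detection rating = 1 (gives RPN 15; D=2 would give 30 > 20).

1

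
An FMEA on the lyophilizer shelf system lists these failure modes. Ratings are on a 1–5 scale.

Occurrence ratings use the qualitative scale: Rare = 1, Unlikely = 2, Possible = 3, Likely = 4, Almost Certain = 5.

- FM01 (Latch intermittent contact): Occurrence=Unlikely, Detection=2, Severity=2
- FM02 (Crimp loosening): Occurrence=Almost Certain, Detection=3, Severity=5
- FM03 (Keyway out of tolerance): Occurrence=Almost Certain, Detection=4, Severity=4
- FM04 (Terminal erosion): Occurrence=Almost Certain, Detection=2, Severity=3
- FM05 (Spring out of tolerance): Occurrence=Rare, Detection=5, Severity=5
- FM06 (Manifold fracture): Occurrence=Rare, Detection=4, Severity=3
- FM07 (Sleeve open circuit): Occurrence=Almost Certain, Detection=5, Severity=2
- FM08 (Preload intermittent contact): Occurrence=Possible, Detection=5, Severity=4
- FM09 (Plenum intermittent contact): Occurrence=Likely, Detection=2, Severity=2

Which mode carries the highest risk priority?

RPN = Severity × Occurrence × Detection:
  FM01: 2 × 2 × 2 = 8
  FM02: 5 × 5 × 3 = 75
  FM03: 4 × 5 × 4 = 80
  FM04: 3 × 5 × 2 = 30
  FM05: 5 × 1 × 5 = 25
  FM06: 3 × 1 × 4 = 12
  FM07: 2 × 5 × 5 = 50
  FM08: 4 × 3 × 5 = 60
  FM09: 2 × 4 × 2 = 16
Highest RPN is 80 → FM03.

FM03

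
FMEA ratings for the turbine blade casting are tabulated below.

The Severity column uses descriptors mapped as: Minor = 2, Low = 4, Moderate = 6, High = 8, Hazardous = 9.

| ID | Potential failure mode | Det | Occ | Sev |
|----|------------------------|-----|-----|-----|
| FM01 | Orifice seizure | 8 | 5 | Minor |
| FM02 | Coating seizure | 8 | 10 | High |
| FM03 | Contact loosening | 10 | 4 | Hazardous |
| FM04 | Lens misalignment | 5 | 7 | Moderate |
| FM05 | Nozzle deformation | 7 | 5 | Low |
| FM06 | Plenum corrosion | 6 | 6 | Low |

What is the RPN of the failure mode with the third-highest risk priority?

210

RPN = Severity × Occurrence × Detection:
  FM01: 2 × 5 × 8 = 80
  FM02: 8 × 10 × 8 = 640
  FM03: 9 × 4 × 10 = 360
  FM04: 6 × 7 × 5 = 210
  FM05: 4 × 5 × 7 = 140
  FM06: 4 × 6 × 6 = 144
Sorted descending: 640, 360, 210, 144, 140, 80.
The third-highest RPN is 210 (FM04).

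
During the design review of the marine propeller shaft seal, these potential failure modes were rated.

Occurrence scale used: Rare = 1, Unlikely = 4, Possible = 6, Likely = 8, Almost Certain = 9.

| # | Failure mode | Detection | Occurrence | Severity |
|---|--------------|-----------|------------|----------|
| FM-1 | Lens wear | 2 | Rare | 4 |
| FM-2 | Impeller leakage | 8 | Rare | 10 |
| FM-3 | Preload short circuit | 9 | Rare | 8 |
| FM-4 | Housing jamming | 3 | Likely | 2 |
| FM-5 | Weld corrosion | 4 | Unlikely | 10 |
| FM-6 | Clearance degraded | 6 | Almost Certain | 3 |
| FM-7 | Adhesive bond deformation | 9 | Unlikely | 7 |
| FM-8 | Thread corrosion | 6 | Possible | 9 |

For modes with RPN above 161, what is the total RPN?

RPN = Severity × Occurrence × Detection:
  FM-1: 4 × 1 × 2 = 8
  FM-2: 10 × 1 × 8 = 80
  FM-3: 8 × 1 × 9 = 72
  FM-4: 2 × 8 × 3 = 48
  FM-5: 10 × 4 × 4 = 160
  FM-6: 3 × 9 × 6 = 162
  FM-7: 7 × 4 × 9 = 252
  FM-8: 9 × 6 × 6 = 324
RPN > 161: FM-6 (162), FM-7 (252), FM-8 (324).
Sum: 162 + 252 + 324 = 738.

738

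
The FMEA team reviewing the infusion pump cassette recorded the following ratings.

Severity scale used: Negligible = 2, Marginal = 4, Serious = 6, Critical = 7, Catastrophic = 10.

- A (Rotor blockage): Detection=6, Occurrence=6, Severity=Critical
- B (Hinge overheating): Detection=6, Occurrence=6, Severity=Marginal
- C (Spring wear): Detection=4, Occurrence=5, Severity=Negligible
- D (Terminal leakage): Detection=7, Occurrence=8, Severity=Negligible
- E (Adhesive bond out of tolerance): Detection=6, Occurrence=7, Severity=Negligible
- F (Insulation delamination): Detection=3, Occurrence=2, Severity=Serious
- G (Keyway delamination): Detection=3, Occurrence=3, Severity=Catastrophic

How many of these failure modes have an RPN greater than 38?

RPN = Severity × Occurrence × Detection:
  A: 7 × 6 × 6 = 252
  B: 4 × 6 × 6 = 144
  C: 2 × 5 × 4 = 40
  D: 2 × 8 × 7 = 112
  E: 2 × 7 × 6 = 84
  F: 6 × 2 × 3 = 36
  G: 10 × 3 × 3 = 90
Modes with RPN > 38: A (252), B (144), C (40), D (112), E (84), G (90) → 6.

6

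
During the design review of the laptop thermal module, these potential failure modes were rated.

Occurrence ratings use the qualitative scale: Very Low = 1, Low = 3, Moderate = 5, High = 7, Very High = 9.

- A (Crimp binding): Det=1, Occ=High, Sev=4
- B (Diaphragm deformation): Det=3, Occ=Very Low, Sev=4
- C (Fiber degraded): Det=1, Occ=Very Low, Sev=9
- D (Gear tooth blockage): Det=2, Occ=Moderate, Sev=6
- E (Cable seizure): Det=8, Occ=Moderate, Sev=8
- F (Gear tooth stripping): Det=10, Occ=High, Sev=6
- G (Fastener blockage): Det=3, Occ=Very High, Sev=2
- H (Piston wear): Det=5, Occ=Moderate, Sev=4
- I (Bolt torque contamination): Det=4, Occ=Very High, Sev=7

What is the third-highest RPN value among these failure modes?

252

RPN = Severity × Occurrence × Detection:
  A: 4 × 7 × 1 = 28
  B: 4 × 1 × 3 = 12
  C: 9 × 1 × 1 = 9
  D: 6 × 5 × 2 = 60
  E: 8 × 5 × 8 = 320
  F: 6 × 7 × 10 = 420
  G: 2 × 9 × 3 = 54
  H: 4 × 5 × 5 = 100
  I: 7 × 9 × 4 = 252
Sorted descending: 420, 320, 252, 100, 60, 54, 28, 12, 9.
The third-highest RPN is 252 (I).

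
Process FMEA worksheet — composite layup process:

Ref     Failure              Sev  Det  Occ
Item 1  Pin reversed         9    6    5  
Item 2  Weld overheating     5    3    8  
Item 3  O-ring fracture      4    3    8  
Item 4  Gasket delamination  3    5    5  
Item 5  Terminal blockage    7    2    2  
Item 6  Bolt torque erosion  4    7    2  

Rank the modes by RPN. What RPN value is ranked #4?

RPN = Severity × Occurrence × Detection:
  Item 1: 9 × 5 × 6 = 270
  Item 2: 5 × 8 × 3 = 120
  Item 3: 4 × 8 × 3 = 96
  Item 4: 3 × 5 × 5 = 75
  Item 5: 7 × 2 × 2 = 28
  Item 6: 4 × 2 × 7 = 56
Sorted descending: 270, 120, 96, 75, 56, 28.
The fourth-highest RPN is 75 (Item 4).

75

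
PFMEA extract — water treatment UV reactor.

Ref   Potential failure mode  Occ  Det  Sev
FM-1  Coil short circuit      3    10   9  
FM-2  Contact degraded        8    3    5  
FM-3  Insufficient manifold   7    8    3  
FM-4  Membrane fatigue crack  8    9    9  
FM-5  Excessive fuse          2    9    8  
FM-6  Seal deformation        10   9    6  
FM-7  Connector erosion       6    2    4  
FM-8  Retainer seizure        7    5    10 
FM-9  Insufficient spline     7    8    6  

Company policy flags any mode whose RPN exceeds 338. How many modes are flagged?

RPN = Severity × Occurrence × Detection:
  FM-1: 9 × 3 × 10 = 270
  FM-2: 5 × 8 × 3 = 120
  FM-3: 3 × 7 × 8 = 168
  FM-4: 9 × 8 × 9 = 648
  FM-5: 8 × 2 × 9 = 144
  FM-6: 6 × 10 × 9 = 540
  FM-7: 4 × 6 × 2 = 48
  FM-8: 10 × 7 × 5 = 350
  FM-9: 6 × 7 × 8 = 336
Modes with RPN > 338: FM-4 (648), FM-6 (540), FM-8 (350) → 3.

3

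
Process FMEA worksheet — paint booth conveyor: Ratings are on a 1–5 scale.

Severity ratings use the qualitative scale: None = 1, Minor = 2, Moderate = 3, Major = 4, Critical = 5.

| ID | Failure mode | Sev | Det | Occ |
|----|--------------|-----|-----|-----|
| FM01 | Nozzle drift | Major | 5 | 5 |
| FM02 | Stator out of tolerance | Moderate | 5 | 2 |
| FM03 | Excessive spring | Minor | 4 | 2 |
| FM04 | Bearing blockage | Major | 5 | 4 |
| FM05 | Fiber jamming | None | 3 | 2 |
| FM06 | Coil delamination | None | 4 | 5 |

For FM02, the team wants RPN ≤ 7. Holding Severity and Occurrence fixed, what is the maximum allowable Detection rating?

1

FM02: S=3, O=2, D=5 → current RPN = 30.
Fixed product = 6. Need 6 × D ≤ 7, so D ≤ 7/6 = 1.17.
Maximum integer Detection rating = 1 (gives RPN 6; D=2 would give 12 > 7).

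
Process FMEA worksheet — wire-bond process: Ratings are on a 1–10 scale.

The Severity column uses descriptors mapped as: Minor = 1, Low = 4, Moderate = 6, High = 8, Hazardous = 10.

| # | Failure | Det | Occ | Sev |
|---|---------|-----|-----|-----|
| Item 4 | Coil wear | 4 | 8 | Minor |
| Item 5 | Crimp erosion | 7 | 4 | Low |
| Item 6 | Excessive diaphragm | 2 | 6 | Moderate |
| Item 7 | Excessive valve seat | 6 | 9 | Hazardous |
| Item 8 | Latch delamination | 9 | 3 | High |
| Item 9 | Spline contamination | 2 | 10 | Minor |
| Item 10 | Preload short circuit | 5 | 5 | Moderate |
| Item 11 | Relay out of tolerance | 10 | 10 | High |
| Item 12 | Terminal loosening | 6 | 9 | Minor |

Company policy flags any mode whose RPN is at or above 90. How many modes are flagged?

RPN = Severity × Occurrence × Detection:
  Item 4: 1 × 8 × 4 = 32
  Item 5: 4 × 4 × 7 = 112
  Item 6: 6 × 6 × 2 = 72
  Item 7: 10 × 9 × 6 = 540
  Item 8: 8 × 3 × 9 = 216
  Item 9: 1 × 10 × 2 = 20
  Item 10: 6 × 5 × 5 = 150
  Item 11: 8 × 10 × 10 = 800
  Item 12: 1 × 9 × 6 = 54
Modes with RPN ≥ 90: Item 5 (112), Item 7 (540), Item 8 (216), Item 10 (150), Item 11 (800) → 5.

5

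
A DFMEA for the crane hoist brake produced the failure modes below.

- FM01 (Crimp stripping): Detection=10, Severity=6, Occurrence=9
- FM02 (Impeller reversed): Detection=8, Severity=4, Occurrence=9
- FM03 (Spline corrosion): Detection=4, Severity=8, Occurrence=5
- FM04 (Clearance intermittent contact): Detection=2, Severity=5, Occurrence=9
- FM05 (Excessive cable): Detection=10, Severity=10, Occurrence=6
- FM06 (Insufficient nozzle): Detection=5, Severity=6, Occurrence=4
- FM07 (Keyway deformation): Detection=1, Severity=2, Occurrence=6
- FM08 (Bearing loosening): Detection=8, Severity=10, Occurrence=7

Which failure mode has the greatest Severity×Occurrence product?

FM08

Criticality = Severity × Occurrence:
  FM01: 6 × 9 = 54
  FM02: 4 × 9 = 36
  FM03: 8 × 5 = 40
  FM04: 5 × 9 = 45
  FM05: 10 × 6 = 60
  FM06: 6 × 4 = 24
  FM07: 2 × 6 = 12
  FM08: 10 × 7 = 70
Highest criticality is 70 → FM08.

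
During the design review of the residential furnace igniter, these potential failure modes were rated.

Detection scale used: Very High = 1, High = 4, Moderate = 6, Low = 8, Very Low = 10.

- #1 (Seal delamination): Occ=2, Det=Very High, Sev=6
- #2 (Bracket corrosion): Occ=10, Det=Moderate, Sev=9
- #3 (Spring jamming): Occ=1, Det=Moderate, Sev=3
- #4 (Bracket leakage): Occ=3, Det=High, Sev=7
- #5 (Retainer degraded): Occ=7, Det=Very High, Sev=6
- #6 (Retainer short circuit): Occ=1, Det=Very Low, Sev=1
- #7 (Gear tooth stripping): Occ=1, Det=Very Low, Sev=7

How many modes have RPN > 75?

2

RPN = Severity × Occurrence × Detection:
  #1: 6 × 2 × 1 = 12
  #2: 9 × 10 × 6 = 540
  #3: 3 × 1 × 6 = 18
  #4: 7 × 3 × 4 = 84
  #5: 6 × 7 × 1 = 42
  #6: 1 × 1 × 10 = 10
  #7: 7 × 1 × 10 = 70
Modes with RPN > 75: #2 (540), #4 (84) → 2.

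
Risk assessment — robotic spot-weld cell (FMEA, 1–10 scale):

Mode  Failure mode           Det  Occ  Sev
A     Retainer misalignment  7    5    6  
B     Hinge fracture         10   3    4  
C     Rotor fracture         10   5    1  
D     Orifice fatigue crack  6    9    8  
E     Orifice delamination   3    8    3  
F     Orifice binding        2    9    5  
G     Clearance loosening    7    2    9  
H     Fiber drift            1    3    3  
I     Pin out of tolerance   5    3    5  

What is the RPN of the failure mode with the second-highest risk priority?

210

RPN = Severity × Occurrence × Detection:
  A: 6 × 5 × 7 = 210
  B: 4 × 3 × 10 = 120
  C: 1 × 5 × 10 = 50
  D: 8 × 9 × 6 = 432
  E: 3 × 8 × 3 = 72
  F: 5 × 9 × 2 = 90
  G: 9 × 2 × 7 = 126
  H: 3 × 3 × 1 = 9
  I: 5 × 3 × 5 = 75
Sorted descending: 432, 210, 126, 120, 90, 75, 72, 50, 9.
The second-highest RPN is 210 (A).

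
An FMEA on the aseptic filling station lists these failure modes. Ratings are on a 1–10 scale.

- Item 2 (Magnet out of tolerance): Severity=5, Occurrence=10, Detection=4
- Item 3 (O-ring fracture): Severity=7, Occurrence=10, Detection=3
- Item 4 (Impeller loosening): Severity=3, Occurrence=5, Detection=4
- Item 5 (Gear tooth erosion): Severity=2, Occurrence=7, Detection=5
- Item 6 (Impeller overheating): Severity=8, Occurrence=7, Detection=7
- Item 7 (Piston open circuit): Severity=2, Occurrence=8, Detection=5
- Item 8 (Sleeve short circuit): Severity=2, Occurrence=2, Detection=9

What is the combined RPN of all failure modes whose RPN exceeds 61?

952

RPN = Severity × Occurrence × Detection:
  Item 2: 5 × 10 × 4 = 200
  Item 3: 7 × 10 × 3 = 210
  Item 4: 3 × 5 × 4 = 60
  Item 5: 2 × 7 × 5 = 70
  Item 6: 8 × 7 × 7 = 392
  Item 7: 2 × 8 × 5 = 80
  Item 8: 2 × 2 × 9 = 36
RPN > 61: Item 2 (200), Item 3 (210), Item 5 (70), Item 6 (392), Item 7 (80).
Sum: 200 + 210 + 70 + 392 + 80 = 952.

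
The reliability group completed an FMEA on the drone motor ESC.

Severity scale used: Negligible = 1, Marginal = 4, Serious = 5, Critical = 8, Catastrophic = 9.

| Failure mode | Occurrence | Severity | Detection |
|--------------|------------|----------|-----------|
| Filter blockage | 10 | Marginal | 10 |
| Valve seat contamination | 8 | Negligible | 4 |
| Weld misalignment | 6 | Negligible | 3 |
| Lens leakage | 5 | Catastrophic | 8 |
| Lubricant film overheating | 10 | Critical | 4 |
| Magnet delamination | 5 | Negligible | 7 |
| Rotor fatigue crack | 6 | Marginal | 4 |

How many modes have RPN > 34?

RPN = Severity × Occurrence × Detection:
  Filter blockage: 4 × 10 × 10 = 400
  Valve seat contamination: 1 × 8 × 4 = 32
  Weld misalignment: 1 × 6 × 3 = 18
  Lens leakage: 9 × 5 × 8 = 360
  Lubricant film overheating: 8 × 10 × 4 = 320
  Magnet delamination: 1 × 5 × 7 = 35
  Rotor fatigue crack: 4 × 6 × 4 = 96
Modes with RPN > 34: Filter blockage (400), Lens leakage (360), Lubricant film overheating (320), Magnet delamination (35), Rotor fatigue crack (96) → 5.

5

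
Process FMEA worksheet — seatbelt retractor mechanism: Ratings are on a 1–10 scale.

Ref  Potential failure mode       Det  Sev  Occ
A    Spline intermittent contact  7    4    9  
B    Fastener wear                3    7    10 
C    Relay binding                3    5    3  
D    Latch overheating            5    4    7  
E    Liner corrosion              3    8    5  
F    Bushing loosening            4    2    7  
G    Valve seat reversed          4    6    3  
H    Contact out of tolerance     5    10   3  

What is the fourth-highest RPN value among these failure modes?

RPN = Severity × Occurrence × Detection:
  A: 4 × 9 × 7 = 252
  B: 7 × 10 × 3 = 210
  C: 5 × 3 × 3 = 45
  D: 4 × 7 × 5 = 140
  E: 8 × 5 × 3 = 120
  F: 2 × 7 × 4 = 56
  G: 6 × 3 × 4 = 72
  H: 10 × 3 × 5 = 150
Sorted descending: 252, 210, 150, 140, 120, 72, 56, 45.
The fourth-highest RPN is 140 (D).

140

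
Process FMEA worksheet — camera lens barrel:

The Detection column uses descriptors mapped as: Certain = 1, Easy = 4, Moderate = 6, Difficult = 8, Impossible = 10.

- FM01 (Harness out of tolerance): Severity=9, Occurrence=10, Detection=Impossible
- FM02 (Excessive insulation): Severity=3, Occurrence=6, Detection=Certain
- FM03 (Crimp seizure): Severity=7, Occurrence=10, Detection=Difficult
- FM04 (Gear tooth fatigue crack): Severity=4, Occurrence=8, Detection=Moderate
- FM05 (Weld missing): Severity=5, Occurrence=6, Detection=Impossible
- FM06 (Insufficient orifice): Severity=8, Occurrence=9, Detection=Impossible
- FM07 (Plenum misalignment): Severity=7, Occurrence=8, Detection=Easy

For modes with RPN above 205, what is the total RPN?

2704

RPN = Severity × Occurrence × Detection:
  FM01: 9 × 10 × 10 = 900
  FM02: 3 × 6 × 1 = 18
  FM03: 7 × 10 × 8 = 560
  FM04: 4 × 8 × 6 = 192
  FM05: 5 × 6 × 10 = 300
  FM06: 8 × 9 × 10 = 720
  FM07: 7 × 8 × 4 = 224
RPN > 205: FM01 (900), FM03 (560), FM05 (300), FM06 (720), FM07 (224).
Sum: 900 + 560 + 300 + 720 + 224 = 2704.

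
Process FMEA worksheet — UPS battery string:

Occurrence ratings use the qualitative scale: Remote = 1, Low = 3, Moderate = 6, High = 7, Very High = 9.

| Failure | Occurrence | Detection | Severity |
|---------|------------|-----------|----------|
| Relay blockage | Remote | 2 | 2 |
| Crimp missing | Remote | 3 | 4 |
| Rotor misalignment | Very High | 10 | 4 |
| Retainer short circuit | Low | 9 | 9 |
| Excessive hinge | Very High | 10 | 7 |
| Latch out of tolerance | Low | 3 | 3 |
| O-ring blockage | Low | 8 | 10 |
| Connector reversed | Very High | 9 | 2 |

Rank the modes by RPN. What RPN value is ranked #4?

240

RPN = Severity × Occurrence × Detection:
  Relay blockage: 2 × 1 × 2 = 4
  Crimp missing: 4 × 1 × 3 = 12
  Rotor misalignment: 4 × 9 × 10 = 360
  Retainer short circuit: 9 × 3 × 9 = 243
  Excessive hinge: 7 × 9 × 10 = 630
  Latch out of tolerance: 3 × 3 × 3 = 27
  O-ring blockage: 10 × 3 × 8 = 240
  Connector reversed: 2 × 9 × 9 = 162
Sorted descending: 630, 360, 243, 240, 162, 27, 12, 4.
The fourth-highest RPN is 240 (O-ring blockage).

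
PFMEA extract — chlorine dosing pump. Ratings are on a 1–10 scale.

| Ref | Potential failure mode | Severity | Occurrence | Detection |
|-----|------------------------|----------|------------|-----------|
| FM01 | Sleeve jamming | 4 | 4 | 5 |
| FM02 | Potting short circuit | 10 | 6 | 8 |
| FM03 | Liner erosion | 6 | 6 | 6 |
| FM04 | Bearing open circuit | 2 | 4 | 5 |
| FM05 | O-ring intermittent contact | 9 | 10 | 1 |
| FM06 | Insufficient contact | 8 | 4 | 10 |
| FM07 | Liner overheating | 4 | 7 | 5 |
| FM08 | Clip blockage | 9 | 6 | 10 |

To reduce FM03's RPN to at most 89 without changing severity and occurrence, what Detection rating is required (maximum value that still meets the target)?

2

FM03: S=6, O=6, D=6 → current RPN = 216.
Fixed product = 36. Need 36 × D ≤ 89, so D ≤ 89/36 = 2.47.
Maximum integer Detection rating = 2 (gives RPN 72; D=3 would give 108 > 89).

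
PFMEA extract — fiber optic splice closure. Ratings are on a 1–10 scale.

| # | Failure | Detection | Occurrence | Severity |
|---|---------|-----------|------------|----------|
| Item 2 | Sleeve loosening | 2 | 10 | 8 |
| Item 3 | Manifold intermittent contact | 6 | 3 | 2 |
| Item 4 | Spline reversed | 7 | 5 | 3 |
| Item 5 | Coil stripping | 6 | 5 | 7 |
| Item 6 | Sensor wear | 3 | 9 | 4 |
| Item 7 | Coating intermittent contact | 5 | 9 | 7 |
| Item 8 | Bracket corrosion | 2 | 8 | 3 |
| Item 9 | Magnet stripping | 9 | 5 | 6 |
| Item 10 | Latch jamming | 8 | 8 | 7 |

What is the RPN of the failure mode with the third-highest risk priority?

270

RPN = Severity × Occurrence × Detection:
  Item 2: 8 × 10 × 2 = 160
  Item 3: 2 × 3 × 6 = 36
  Item 4: 3 × 5 × 7 = 105
  Item 5: 7 × 5 × 6 = 210
  Item 6: 4 × 9 × 3 = 108
  Item 7: 7 × 9 × 5 = 315
  Item 8: 3 × 8 × 2 = 48
  Item 9: 6 × 5 × 9 = 270
  Item 10: 7 × 8 × 8 = 448
Sorted descending: 448, 315, 270, 210, 160, 108, 105, 48, 36.
The third-highest RPN is 270 (Item 9).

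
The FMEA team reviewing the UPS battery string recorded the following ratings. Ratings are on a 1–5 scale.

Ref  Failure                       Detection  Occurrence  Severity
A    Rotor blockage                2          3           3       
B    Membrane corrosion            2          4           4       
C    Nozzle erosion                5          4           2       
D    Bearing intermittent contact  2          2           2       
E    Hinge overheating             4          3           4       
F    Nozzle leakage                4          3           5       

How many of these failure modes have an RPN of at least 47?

2

RPN = Severity × Occurrence × Detection:
  A: 3 × 3 × 2 = 18
  B: 4 × 4 × 2 = 32
  C: 2 × 4 × 5 = 40
  D: 2 × 2 × 2 = 8
  E: 4 × 3 × 4 = 48
  F: 5 × 3 × 4 = 60
Modes with RPN ≥ 47: E (48), F (60) → 2.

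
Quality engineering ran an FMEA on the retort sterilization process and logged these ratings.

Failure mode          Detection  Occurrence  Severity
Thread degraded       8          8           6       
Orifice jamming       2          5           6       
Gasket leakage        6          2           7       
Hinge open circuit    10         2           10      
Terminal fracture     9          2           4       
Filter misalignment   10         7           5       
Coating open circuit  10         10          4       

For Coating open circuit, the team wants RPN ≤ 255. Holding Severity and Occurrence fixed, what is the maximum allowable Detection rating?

Coating open circuit: S=4, O=10, D=10 → current RPN = 400.
Fixed product = 40. Need 40 × D ≤ 255, so D ≤ 255/40 = 6.38.
Maximum integer Detection rating = 6 (gives RPN 240; D=7 would give 280 > 255).

6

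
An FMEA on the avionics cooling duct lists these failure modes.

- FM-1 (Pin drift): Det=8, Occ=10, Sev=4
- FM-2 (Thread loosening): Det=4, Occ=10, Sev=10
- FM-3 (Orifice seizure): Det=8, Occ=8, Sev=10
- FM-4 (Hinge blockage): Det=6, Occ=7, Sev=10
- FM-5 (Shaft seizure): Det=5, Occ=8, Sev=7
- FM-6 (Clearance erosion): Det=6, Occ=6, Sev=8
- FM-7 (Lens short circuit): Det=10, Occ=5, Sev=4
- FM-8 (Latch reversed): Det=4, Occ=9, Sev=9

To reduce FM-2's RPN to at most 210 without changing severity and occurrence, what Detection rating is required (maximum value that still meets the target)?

FM-2: S=10, O=10, D=4 → current RPN = 400.
Fixed product = 100. Need 100 × D ≤ 210, so D ≤ 210/100 = 2.10.
Maximum integer Detection rating = 2 (gives RPN 200; D=3 would give 300 > 210).

2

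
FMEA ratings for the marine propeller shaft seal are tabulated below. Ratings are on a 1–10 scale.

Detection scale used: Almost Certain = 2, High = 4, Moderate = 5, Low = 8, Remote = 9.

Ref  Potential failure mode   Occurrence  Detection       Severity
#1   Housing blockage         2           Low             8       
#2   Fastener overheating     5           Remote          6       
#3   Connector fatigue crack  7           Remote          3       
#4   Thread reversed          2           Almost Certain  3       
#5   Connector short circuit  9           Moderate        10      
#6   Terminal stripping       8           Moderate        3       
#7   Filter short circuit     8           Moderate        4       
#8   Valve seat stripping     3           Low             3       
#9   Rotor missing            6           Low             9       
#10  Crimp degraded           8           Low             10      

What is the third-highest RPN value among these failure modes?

432

RPN = Severity × Occurrence × Detection:
  #1: 8 × 2 × 8 = 128
  #2: 6 × 5 × 9 = 270
  #3: 3 × 7 × 9 = 189
  #4: 3 × 2 × 2 = 12
  #5: 10 × 9 × 5 = 450
  #6: 3 × 8 × 5 = 120
  #7: 4 × 8 × 5 = 160
  #8: 3 × 3 × 8 = 72
  #9: 9 × 6 × 8 = 432
  #10: 10 × 8 × 8 = 640
Sorted descending: 640, 450, 432, 270, 189, 160, 128, 120, 72, 12.
The third-highest RPN is 432 (#9).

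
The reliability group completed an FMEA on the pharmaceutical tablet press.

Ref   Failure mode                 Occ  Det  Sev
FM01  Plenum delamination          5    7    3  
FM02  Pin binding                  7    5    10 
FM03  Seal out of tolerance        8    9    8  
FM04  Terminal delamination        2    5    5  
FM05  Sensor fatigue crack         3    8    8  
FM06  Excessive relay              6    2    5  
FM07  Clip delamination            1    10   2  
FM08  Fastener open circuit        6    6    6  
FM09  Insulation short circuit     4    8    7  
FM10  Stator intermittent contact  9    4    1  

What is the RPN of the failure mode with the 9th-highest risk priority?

RPN = Severity × Occurrence × Detection:
  FM01: 3 × 5 × 7 = 105
  FM02: 10 × 7 × 5 = 350
  FM03: 8 × 8 × 9 = 576
  FM04: 5 × 2 × 5 = 50
  FM05: 8 × 3 × 8 = 192
  FM06: 5 × 6 × 2 = 60
  FM07: 2 × 1 × 10 = 20
  FM08: 6 × 6 × 6 = 216
  FM09: 7 × 4 × 8 = 224
  FM10: 1 × 9 × 4 = 36
Sorted descending: 576, 350, 224, 216, 192, 105, 60, 50, 36, 20.
The 9th-highest RPN is 36 (FM10).

36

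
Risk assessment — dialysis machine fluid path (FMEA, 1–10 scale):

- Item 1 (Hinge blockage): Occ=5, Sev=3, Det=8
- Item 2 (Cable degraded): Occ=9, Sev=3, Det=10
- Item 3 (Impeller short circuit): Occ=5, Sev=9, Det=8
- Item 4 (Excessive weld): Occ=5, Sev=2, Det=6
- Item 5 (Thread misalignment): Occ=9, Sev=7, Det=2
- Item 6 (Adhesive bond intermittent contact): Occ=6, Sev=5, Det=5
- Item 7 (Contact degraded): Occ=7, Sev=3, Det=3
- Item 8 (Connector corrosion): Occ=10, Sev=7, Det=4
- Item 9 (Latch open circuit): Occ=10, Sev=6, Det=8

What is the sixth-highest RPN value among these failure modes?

RPN = Severity × Occurrence × Detection:
  Item 1: 3 × 5 × 8 = 120
  Item 2: 3 × 9 × 10 = 270
  Item 3: 9 × 5 × 8 = 360
  Item 4: 2 × 5 × 6 = 60
  Item 5: 7 × 9 × 2 = 126
  Item 6: 5 × 6 × 5 = 150
  Item 7: 3 × 7 × 3 = 63
  Item 8: 7 × 10 × 4 = 280
  Item 9: 6 × 10 × 8 = 480
Sorted descending: 480, 360, 280, 270, 150, 126, 120, 63, 60.
The sixth-highest RPN is 126 (Item 5).

126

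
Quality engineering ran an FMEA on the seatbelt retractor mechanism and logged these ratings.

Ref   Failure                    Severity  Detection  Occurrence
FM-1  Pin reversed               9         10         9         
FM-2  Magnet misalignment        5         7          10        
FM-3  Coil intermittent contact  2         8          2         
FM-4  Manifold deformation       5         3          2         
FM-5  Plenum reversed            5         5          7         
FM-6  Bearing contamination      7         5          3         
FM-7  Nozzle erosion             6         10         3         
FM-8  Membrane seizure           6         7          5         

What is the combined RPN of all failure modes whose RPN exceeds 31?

RPN = Severity × Occurrence × Detection:
  FM-1: 9 × 9 × 10 = 810
  FM-2: 5 × 10 × 7 = 350
  FM-3: 2 × 2 × 8 = 32
  FM-4: 5 × 2 × 3 = 30
  FM-5: 5 × 7 × 5 = 175
  FM-6: 7 × 3 × 5 = 105
  FM-7: 6 × 3 × 10 = 180
  FM-8: 6 × 5 × 7 = 210
RPN > 31: FM-1 (810), FM-2 (350), FM-3 (32), FM-5 (175), FM-6 (105), FM-7 (180), FM-8 (210).
Sum: 810 + 350 + 32 + 175 + 105 + 180 + 210 = 1862.

1862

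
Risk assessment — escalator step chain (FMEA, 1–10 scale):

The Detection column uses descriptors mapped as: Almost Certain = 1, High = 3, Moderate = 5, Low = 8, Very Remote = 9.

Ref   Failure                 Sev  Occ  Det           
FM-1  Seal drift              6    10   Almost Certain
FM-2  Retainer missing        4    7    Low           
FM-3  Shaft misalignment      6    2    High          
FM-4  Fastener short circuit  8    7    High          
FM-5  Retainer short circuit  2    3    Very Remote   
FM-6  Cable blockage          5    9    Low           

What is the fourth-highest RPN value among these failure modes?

60

RPN = Severity × Occurrence × Detection:
  FM-1: 6 × 10 × 1 = 60
  FM-2: 4 × 7 × 8 = 224
  FM-3: 6 × 2 × 3 = 36
  FM-4: 8 × 7 × 3 = 168
  FM-5: 2 × 3 × 9 = 54
  FM-6: 5 × 9 × 8 = 360
Sorted descending: 360, 224, 168, 60, 54, 36.
The fourth-highest RPN is 60 (FM-1).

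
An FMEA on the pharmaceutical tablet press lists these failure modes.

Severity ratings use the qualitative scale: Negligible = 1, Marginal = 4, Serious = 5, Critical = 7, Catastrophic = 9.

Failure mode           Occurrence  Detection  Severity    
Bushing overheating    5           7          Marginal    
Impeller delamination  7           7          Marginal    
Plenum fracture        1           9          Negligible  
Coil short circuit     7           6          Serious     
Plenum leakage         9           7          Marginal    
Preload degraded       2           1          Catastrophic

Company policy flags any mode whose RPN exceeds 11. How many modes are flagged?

RPN = Severity × Occurrence × Detection:
  Bushing overheating: 4 × 5 × 7 = 140
  Impeller delamination: 4 × 7 × 7 = 196
  Plenum fracture: 1 × 1 × 9 = 9
  Coil short circuit: 5 × 7 × 6 = 210
  Plenum leakage: 4 × 9 × 7 = 252
  Preload degraded: 9 × 2 × 1 = 18
Modes with RPN > 11: Bushing overheating (140), Impeller delamination (196), Coil short circuit (210), Plenum leakage (252), Preload degraded (18) → 5.

5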